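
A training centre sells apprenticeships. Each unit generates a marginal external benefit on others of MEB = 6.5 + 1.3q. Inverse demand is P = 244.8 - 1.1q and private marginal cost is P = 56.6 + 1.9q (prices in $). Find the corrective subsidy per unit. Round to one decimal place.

subsidy = $155.4 per unit

Social marginal cost = private MC − MEB = 50.1 + 0.6q.
Set SMC = demand: 50.1 + 0.6q = 244.8 - 1.1q → q* = 114.5294.
The Pigouvian subsidy equals MEB at q*: 6.5 + 1.3×114.5294 = 155.3882.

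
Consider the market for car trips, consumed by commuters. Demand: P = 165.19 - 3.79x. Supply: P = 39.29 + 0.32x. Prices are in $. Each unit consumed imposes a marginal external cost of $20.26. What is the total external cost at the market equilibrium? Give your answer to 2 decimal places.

Market equilibrium (private): 39.29 + 0.32x = 165.19 - 3.79x → x_m = 30.6326.
Total external cost = MEC × x_m = 20.26 × 30.6326 = 620.6165.

$620.62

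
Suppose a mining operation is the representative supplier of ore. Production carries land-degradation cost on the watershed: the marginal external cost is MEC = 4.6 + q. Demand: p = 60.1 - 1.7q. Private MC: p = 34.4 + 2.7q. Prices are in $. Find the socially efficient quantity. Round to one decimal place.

Social marginal cost = private MC + MEC = 39.0 + 3.7q.
Set SMC = demand: 39.0 + 3.7q = 60.1 - 1.7q → q* = 3.9074.

q* = 3.9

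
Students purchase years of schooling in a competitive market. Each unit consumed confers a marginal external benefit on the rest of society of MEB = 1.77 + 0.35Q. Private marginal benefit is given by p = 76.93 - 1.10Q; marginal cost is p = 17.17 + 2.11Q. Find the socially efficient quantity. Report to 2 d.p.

Q* = 21.51

Social marginal benefit = demand + MEB = 78.70 - 0.75Q.
Set SMB = MC: 78.70 - 0.75Q = 17.17 + 2.11Q → Q* = 21.5140.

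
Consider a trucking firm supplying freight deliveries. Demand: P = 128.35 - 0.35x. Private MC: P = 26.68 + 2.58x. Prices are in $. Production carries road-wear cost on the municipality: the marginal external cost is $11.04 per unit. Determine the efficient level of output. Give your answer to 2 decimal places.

Social marginal cost = private MC + MEC = 37.72 + 2.58x.
Set SMC = demand: 37.72 + 2.58x = 128.35 - 0.35x → x* = 30.9317.

x* = 30.93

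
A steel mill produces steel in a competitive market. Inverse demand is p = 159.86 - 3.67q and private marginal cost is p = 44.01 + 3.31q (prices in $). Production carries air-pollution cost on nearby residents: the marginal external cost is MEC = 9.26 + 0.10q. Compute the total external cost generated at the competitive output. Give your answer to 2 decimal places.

$167.47

Market equilibrium (private): 44.01 + 3.31q = 159.86 - 3.67q → q_m = 16.5974.
Total external cost = ∫₀^{q_m} (9.26 + 0.10q) dq = 9.26×16.5974 + ½×0.10×16.5974² = 167.4656.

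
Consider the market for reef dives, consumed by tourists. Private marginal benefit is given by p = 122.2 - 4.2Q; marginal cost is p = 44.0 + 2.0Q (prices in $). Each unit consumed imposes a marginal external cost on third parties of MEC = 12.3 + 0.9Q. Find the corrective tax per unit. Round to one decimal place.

tax = $20.7 per unit

Social marginal benefit = demand − MEC = 109.9 - 5.1Q.
Set SMB = MC: 109.9 - 5.1Q = 44.0 + 2.0Q → Q* = 9.2817.
The Pigouvian tax equals MEC at Q*: 12.3 + 0.9×9.2817 = 20.6535.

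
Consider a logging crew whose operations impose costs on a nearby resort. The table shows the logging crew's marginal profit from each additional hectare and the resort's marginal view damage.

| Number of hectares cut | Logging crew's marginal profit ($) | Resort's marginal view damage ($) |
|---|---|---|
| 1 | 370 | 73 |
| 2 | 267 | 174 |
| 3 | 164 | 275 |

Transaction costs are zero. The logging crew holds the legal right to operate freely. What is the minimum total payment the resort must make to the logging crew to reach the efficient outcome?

Left alone the logging crew would choose level 3 (marginal profit stays positive).
Efficient level: k* = 2 (marginal profit ≥ marginal view damage through 2).
The resort must at least cover the logging crew's forgone profit from cutting 3→2: 164 = 164.

$164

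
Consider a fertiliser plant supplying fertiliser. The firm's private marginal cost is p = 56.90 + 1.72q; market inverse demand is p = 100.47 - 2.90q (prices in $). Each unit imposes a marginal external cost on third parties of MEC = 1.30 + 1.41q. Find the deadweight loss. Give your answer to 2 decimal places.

Market equilibrium (private): 56.90 + 1.72q = 100.47 - 2.90q → q_m = 9.4307.
Social marginal cost = private MC + MEC = 58.20 + 3.13q.
Set SMC = demand: 58.20 + 3.13q = 100.47 - 2.90q → q* = 7.0100.
The loss is the area between SMC and demand from q* to q_m; with linear curves that's a triangle of height MEC(q_m).
DWL = ½ × 2.4207 × 14.5973 = 17.6678.

DWL = $17.67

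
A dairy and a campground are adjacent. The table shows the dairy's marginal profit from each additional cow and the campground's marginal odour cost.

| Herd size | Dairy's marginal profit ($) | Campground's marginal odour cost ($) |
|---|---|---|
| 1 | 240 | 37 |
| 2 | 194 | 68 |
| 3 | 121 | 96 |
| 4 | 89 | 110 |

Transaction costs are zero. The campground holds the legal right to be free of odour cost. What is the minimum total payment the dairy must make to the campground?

$201

Efficient level: marginal profit ≥ marginal odour cost through level 3, so k* = 3.
With the campground holding the right, the dairy must at least compensate total damage at k*: 37 + 68 + 96 = 201.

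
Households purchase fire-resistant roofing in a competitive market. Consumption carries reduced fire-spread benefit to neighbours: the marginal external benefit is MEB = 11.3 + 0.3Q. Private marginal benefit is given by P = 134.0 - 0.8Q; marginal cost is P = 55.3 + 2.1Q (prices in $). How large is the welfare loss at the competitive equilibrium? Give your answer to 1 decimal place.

DWL = $72.7

Market equilibrium (private): 55.3 + 2.1Q = 134.0 - 0.8Q → Q_m = 27.1379.
Social marginal benefit = demand + MEB = 145.3 - 0.5Q.
Set SMB = MC: 145.3 - 0.5Q = 55.3 + 2.1Q → Q* = 34.6154.
The loss is the area between SMB and MC from Q* to Q_m; with linear curves that's a triangle of height MEB(Q_m).
DWL = ½ × 7.4775 × 19.4414 = 72.6865.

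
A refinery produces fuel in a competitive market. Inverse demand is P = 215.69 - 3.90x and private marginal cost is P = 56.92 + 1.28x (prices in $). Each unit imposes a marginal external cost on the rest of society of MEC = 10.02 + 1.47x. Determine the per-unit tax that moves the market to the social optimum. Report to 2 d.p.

Social marginal cost = private MC + MEC = 66.94 + 2.75x.
Set SMC = demand: 66.94 + 2.75x = 215.69 - 3.90x → x* = 22.3684.
The Pigouvian tax equals MEC at x*: 10.02 + 1.47×22.3684 = 42.9015.

tax = $42.90 per unit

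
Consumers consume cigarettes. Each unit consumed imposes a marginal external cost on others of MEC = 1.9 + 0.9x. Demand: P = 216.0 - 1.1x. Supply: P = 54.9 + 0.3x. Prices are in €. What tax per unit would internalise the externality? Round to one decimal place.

Social marginal benefit = demand − MEC = 214.1 - 2.0x.
Set SMB = MC: 214.1 - 2.0x = 54.9 + 0.3x → x* = 69.2174.
The Pigouvian tax equals MEC at x*: 1.9 + 0.9×69.2174 = 64.1957.

tax = €64.2 per unit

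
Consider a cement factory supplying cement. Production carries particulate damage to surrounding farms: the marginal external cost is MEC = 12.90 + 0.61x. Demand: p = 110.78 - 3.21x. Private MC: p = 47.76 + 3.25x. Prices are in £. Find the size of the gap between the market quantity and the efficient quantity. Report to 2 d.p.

Market equilibrium (private): 47.76 + 3.25x = 110.78 - 3.21x → x_m = 9.7554.
Social marginal cost = private MC + MEC = 60.66 + 3.86x.
Set SMC = demand: 60.66 + 3.86x = 110.78 - 3.21x → x* = 7.0891.
Gap = |9.7554 − 7.0891| = 2.6663.

2.67 units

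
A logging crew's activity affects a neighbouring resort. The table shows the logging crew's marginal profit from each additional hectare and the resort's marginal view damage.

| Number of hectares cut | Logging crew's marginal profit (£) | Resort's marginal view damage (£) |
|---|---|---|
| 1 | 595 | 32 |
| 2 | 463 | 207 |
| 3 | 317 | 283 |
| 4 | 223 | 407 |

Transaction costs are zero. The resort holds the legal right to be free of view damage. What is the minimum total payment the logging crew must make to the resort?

£522

Efficient level: marginal profit ≥ marginal view damage through level 3, so k* = 3.
With the resort holding the right, the logging crew must at least compensate total damage at k*: 32 + 207 + 283 = 522.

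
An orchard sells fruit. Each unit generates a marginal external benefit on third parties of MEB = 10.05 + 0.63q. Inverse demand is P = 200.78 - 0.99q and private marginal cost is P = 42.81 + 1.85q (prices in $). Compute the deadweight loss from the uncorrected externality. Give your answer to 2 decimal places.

Market equilibrium (private): 42.81 + 1.85q = 200.78 - 0.99q → q_m = 55.6232.
Social marginal cost = private MC − MEB = 32.76 + 1.22q.
Set SMC = demand: 32.76 + 1.22q = 200.78 - 0.99q → q* = 76.0271.
Between q* and q_m the wedge demand − SMC runs linearly from 0 to MEB(q_m), so the loss is a triangle.
DWL = ½ × 20.4039 × 45.0926 = 460.0325.

DWL = $460.03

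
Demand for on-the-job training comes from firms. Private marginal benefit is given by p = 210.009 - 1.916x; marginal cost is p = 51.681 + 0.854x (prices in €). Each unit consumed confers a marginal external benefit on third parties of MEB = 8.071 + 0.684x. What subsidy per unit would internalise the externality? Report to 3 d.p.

subsidy = €62.633 per unit

Social marginal benefit = demand + MEB = 218.080 - 1.232x.
Set SMB = MC: 218.080 - 1.232x = 51.681 + 0.854x → x* = 79.7694.
The Pigouvian subsidy equals MEB at x*: 8.071 + 0.684×79.7694 = 62.6333.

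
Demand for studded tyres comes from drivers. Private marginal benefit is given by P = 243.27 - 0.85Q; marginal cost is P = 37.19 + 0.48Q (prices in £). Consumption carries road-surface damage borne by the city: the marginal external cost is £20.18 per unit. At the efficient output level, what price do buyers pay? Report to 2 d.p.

P = £124.46

Social marginal benefit = demand − MEC = 223.09 - 0.85Q.
Set SMB = MC: 223.09 - 0.85Q = 37.19 + 0.48Q → Q* = 139.7744.
Consumer price on the demand curve at Q*: 243.27 − 0.85×139.7744 = 124.4618.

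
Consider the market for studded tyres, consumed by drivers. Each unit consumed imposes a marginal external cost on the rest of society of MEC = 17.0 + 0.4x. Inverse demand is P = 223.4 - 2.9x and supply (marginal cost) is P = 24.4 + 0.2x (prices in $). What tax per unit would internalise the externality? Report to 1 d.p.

tax = $37.8 per unit

Social marginal benefit = demand − MEC = 206.4 - 3.3x.
Set SMB = MC: 206.4 - 3.3x = 24.4 + 0.2x → x* = 52.0000.
The Pigouvian tax equals MEC at x*: 17.0 + 0.4×52.0000 = 37.8000.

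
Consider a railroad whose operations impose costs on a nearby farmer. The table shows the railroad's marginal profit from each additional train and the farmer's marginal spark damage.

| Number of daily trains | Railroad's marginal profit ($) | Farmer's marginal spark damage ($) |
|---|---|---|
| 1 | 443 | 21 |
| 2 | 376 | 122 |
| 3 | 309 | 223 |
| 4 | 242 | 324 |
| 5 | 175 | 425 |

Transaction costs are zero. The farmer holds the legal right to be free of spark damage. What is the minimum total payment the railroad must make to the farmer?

Efficient level: marginal profit ≥ marginal spark damage through level 3, so k* = 3.
With the farmer holding the right, the railroad must at least compensate total damage at k*: 21 + 122 + 223 = 366.

$366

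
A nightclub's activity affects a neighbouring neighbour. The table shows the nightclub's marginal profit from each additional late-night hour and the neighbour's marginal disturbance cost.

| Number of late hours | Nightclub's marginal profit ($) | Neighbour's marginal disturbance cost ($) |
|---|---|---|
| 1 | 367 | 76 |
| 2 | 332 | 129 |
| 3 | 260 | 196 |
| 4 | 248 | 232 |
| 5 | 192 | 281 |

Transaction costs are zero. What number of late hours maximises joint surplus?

Bargaining reaches the level where marginal profit last exceeds marginal disturbance cost.
That holds through level 4 (248 ≥ 232) but not at 5 (192 < 281).

4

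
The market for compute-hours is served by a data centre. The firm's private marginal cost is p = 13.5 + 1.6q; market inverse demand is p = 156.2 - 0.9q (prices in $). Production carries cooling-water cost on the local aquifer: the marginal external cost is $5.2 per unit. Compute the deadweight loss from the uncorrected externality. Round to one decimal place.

Market equilibrium (private): 13.5 + 1.6q = 156.2 - 0.9q → q_m = 57.0800.
Social marginal cost = private MC + MEC = 18.7 + 1.6q.
Set SMC = demand: 18.7 + 1.6q = 156.2 - 0.9q → q* = 55.0000.
The welfare-loss triangle has base |q_m − q*| and height MEC(q_m) (the vertical gap between SMC and demand is zero at q* and MEC at q_m).
DWL = ½ × 2.0800 × 5.2000 = 5.4080.

DWL = $5.4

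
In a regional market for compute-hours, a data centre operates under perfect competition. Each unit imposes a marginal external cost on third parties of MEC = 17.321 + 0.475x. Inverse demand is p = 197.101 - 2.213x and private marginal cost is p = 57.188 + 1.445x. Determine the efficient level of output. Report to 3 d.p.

Social marginal cost = private MC + MEC = 74.509 + 1.920x.
Set SMC = demand: 74.509 + 1.920x = 197.101 - 2.213x → x* = 29.6617.

x* = 29.662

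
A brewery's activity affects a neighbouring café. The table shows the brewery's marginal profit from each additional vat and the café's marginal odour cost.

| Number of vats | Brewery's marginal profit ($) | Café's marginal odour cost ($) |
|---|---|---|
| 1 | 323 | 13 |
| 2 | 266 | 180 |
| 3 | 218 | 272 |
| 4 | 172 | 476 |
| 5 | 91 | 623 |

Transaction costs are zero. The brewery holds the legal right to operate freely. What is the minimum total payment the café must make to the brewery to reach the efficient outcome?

$481

Left alone the brewery would choose level 5 (marginal profit stays positive).
Efficient level: k* = 2 (marginal profit ≥ marginal odour cost through 2).
The café must at least cover the brewery's forgone profit from cutting 5→2: 218 + 172 + 91 = 481.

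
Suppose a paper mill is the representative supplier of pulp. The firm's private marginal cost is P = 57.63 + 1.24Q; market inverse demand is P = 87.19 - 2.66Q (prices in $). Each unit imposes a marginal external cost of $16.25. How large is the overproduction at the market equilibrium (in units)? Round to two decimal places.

Market equilibrium (private): 57.63 + 1.24Q = 87.19 - 2.66Q → Q_m = 7.5795.
Social marginal cost = private MC + MEC = 73.88 + 1.24Q.
Set SMC = demand: 73.88 + 1.24Q = 87.19 - 2.66Q → Q* = 3.4128.
Gap = |7.5795 − 3.4128| = 4.1667.

4.17 units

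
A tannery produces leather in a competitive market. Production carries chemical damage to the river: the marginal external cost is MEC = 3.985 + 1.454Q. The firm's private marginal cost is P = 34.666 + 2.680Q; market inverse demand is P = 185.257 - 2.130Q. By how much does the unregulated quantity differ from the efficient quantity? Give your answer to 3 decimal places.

7.903 units

Market equilibrium (private): 34.666 + 2.680Q = 185.257 - 2.130Q → Q_m = 31.3079.
Social marginal cost = private MC + MEC = 38.651 + 4.134Q.
Set SMC = demand: 38.651 + 4.134Q = 185.257 - 2.130Q → Q* = 23.4045.
Gap = |31.3079 − 23.4045| = 7.9034.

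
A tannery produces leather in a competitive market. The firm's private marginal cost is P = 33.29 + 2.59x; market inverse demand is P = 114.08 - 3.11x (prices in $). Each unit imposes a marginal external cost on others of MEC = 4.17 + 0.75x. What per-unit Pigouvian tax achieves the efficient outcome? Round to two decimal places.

Social marginal cost = private MC + MEC = 37.46 + 3.34x.
Set SMC = demand: 37.46 + 3.34x = 114.08 - 3.11x → x* = 11.8791.
The Pigouvian tax equals MEC at x*: 4.17 + 0.75×11.8791 = 13.0793.

tax = $13.08 per unit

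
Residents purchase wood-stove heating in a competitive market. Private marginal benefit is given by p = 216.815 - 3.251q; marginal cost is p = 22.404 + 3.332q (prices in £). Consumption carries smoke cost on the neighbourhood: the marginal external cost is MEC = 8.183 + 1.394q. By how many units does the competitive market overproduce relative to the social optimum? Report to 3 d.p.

Market equilibrium (private): 22.404 + 3.332q = 216.815 - 3.251q → q_m = 29.5323.
Social marginal benefit = demand − MEC = 208.632 - 4.645q.
Set SMB = MC: 208.632 - 4.645q = 22.404 + 3.332q → q* = 23.3456.
Gap = |29.5323 − 23.3456| = 6.1867.

6.187 units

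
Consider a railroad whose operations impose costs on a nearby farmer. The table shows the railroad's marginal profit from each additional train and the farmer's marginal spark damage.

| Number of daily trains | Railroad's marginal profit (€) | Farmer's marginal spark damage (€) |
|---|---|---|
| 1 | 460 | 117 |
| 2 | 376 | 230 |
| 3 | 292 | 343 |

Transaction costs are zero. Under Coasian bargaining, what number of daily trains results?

Bargaining reaches the level where marginal profit last exceeds marginal spark damage.
That holds through level 2 (376 ≥ 230) but not at 3 (292 < 343).

2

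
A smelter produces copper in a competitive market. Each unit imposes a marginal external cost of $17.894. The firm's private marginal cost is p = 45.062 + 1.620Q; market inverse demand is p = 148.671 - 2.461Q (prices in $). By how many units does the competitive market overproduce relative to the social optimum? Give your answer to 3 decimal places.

Market equilibrium (private): 45.062 + 1.620Q = 148.671 - 2.461Q → Q_m = 25.3881.
Social marginal cost = private MC + MEC = 62.956 + 1.620Q.
Set SMC = demand: 62.956 + 1.620Q = 148.671 - 2.461Q → Q* = 21.0034.
Gap = |25.3881 − 21.0034| = 4.3847.

4.385 units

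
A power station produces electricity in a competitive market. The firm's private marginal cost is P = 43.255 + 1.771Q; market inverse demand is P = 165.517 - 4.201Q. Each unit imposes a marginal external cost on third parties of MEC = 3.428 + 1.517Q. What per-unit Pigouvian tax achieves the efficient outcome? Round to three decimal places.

Social marginal cost = private MC + MEC = 46.683 + 3.288Q.
Set SMC = demand: 46.683 + 3.288Q = 165.517 - 4.201Q → Q* = 15.8678.
The Pigouvian tax equals MEC at Q*: 3.428 + 1.517×15.8678 = 27.4995.

tax = 27.499 per unit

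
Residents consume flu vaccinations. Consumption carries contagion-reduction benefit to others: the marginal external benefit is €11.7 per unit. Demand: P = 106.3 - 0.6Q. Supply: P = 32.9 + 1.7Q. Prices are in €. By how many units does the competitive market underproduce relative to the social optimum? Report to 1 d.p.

5.1 units

Market equilibrium (private): 32.9 + 1.7Q = 106.3 - 0.6Q → Q_m = 31.9130.
Social marginal benefit = demand + MEB = 118.0 - 0.6Q.
Set SMB = MC: 118.0 - 0.6Q = 32.9 + 1.7Q → Q* = 37.0000.
Gap = |31.9130 − 37.0000| = 5.0870.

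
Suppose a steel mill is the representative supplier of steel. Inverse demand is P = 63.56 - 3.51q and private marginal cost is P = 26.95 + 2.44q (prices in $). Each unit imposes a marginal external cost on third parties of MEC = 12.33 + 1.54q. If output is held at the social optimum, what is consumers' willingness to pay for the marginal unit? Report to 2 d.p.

P = $52.18

Social marginal cost = private MC + MEC = 39.28 + 3.98q.
Set SMC = demand: 39.28 + 3.98q = 63.56 - 3.51q → q* = 3.2417.
Consumer price on the demand curve at q*: 63.56 − 3.51×3.2417 = 52.1816.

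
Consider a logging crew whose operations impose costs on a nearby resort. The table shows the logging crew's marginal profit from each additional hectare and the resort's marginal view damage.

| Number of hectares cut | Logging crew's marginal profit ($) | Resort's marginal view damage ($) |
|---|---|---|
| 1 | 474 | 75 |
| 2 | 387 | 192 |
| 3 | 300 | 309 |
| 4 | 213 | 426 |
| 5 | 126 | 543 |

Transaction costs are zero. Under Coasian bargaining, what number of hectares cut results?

2

Bargaining reaches the level where marginal profit last exceeds marginal view damage.
That holds through level 2 (387 ≥ 192) but not at 3 (300 < 309).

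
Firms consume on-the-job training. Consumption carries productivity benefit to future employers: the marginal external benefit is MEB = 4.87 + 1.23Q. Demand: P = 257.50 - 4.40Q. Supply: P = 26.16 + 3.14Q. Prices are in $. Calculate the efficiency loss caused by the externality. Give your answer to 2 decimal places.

DWL = $143.86

Market equilibrium (private): 26.16 + 3.14Q = 257.50 - 4.40Q → Q_m = 30.6817.
Social marginal benefit = demand + MEB = 262.37 - 3.17Q.
Set SMB = MC: 262.37 - 3.17Q = 26.16 + 3.14Q → Q* = 37.4342.
Between Q* and Q_m the wedge SMB − MC runs linearly from 0 to MEB(Q_m), so the loss is a triangle.
DWL = ½ × 6.7525 × 42.6085 = 143.8569.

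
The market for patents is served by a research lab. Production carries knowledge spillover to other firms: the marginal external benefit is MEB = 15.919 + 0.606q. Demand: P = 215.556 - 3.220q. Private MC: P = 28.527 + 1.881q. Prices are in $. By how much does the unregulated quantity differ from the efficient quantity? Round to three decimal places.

Market equilibrium (private): 28.527 + 1.881q = 215.556 - 3.220q → q_m = 36.6652.
Social marginal cost = private MC − MEB = 12.608 + 1.275q.
Set SMC = demand: 12.608 + 1.275q = 215.556 - 3.220q → q* = 45.1497.
Gap = |36.6652 − 45.1497| = 8.4845.

8.485 units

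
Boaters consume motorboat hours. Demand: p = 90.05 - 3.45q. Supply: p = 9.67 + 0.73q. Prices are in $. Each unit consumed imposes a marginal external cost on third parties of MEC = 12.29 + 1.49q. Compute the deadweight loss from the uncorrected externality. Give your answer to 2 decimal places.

Market equilibrium (private): 9.67 + 0.73q = 90.05 - 3.45q → q_m = 19.2297.
Social marginal benefit = demand − MEC = 77.76 - 4.94q.
Set SMB = MC: 77.76 - 4.94q = 9.67 + 0.73q → q* = 12.0088.
The loss is the area between SMB and MC from q* to q_m; with linear curves that's a triangle of height MEC(q_m).
DWL = ½ × 7.2209 × 40.9422 = 147.8198.

DWL = $147.82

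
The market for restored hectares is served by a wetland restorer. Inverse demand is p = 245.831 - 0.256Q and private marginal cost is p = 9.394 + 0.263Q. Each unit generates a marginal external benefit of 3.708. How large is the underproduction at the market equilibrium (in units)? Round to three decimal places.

Market equilibrium (private): 9.394 + 0.263Q = 245.831 - 0.256Q → Q_m = 455.5626.
Social marginal cost = private MC − MEB = 5.686 + 0.263Q.
Set SMC = demand: 5.686 + 0.263Q = 245.831 - 0.256Q → Q* = 462.7071.
Gap = |455.5626 − 462.7071| = 7.1445.

7.145 units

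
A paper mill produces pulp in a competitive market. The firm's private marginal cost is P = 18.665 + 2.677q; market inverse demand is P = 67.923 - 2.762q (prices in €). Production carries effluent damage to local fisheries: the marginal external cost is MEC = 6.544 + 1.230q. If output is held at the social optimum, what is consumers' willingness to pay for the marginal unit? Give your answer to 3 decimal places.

P = €50.233

Social marginal cost = private MC + MEC = 25.209 + 3.907q.
Set SMC = demand: 25.209 + 3.907q = 67.923 - 2.762q → q* = 6.4049.
Consumer price on the demand curve at q*: 67.923 − 2.762×6.4049 = 50.2327.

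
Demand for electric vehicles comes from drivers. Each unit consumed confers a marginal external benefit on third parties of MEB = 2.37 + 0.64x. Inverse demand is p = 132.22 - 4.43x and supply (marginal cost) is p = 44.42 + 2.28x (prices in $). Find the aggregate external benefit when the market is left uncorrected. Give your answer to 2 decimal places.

Market equilibrium (private): 44.42 + 2.28x = 132.22 - 4.43x → x_m = 13.0849.
Total external benefit = ∫₀^{x_m} (2.37 + 0.64x) dx = 2.37×13.0849 + ½×0.64×13.0849² = 85.7999.

$85.80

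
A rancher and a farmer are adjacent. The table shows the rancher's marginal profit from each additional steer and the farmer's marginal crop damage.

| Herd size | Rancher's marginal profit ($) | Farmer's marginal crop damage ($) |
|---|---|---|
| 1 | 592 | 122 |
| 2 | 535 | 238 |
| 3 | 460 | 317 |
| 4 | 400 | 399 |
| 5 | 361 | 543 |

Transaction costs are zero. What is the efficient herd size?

Bargaining reaches the level where marginal profit last exceeds marginal crop damage.
That holds through level 4 (400 ≥ 399) but not at 5 (361 < 543).

4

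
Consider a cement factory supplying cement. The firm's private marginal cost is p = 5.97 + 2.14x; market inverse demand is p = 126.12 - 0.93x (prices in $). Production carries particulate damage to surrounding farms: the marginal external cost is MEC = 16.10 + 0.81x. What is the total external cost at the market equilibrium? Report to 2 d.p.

Market equilibrium (private): 5.97 + 2.14x = 126.12 - 0.93x → x_m = 39.1368.
Total external cost = ∫₀^{x_m} (16.10 + 0.81x) dx = 16.10×39.1368 + ½×0.81×39.1368² = 1250.4366.

$1250.44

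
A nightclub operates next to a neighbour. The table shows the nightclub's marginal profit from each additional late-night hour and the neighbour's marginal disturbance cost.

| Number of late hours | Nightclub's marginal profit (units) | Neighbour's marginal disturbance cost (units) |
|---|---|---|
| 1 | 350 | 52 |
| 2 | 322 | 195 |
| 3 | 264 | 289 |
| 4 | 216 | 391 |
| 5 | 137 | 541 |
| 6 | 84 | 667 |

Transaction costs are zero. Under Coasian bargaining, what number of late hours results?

Bargaining reaches the level where marginal profit last exceeds marginal disturbance cost.
That holds through level 2 (322 ≥ 195) but not at 3 (264 < 289).

2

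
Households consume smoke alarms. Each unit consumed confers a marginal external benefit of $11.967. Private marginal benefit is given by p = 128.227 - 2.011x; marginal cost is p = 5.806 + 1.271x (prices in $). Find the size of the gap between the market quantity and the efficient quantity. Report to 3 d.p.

3.646 units

Market equilibrium (private): 5.806 + 1.271x = 128.227 - 2.011x → x_m = 37.3007.
Social marginal benefit = demand + MEB = 140.194 - 2.011x.
Set SMB = MC: 140.194 - 2.011x = 5.806 + 1.271x → x* = 40.9470.
Gap = |37.3007 − 40.9470| = 3.6463.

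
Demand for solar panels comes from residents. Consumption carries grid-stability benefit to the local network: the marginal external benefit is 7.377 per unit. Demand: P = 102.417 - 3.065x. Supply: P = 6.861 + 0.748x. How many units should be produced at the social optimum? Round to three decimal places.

x* = 26.995

Social marginal benefit = demand + MEB = 109.794 - 3.065x.
Set SMB = MC: 109.794 - 3.065x = 6.861 + 0.748x → x* = 26.9953.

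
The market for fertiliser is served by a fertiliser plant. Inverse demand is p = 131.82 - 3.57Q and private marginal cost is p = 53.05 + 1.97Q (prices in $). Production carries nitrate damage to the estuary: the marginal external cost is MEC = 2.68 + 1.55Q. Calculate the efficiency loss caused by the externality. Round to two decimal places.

Market equilibrium (private): 53.05 + 1.97Q = 131.82 - 3.57Q → Q_m = 14.2184.
Social marginal cost = private MC + MEC = 55.73 + 3.52Q.
Set SMC = demand: 55.73 + 3.52Q = 131.82 - 3.57Q → Q* = 10.7320.
Between Q* and Q_m the wedge SMC − demand runs linearly from 0 to MEC(Q_m), so the loss is a triangle.
DWL = ½ × 3.4864 × 24.7185 = 43.0893.

DWL = $43.09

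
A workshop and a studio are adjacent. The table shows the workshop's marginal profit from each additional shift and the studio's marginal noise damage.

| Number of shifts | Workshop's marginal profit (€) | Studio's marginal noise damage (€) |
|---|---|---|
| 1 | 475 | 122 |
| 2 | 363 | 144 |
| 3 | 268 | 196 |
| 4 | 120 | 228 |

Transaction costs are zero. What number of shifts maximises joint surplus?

Bargaining reaches the level where marginal profit last exceeds marginal noise damage.
That holds through level 3 (268 ≥ 196) but not at 4 (120 < 228).

3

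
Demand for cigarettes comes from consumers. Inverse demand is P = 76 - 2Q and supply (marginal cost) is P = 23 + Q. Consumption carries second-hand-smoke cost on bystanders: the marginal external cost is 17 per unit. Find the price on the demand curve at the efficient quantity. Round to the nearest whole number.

P = 52

Social marginal benefit = demand − MEC = 59 - 2Q.
Set SMB = MC: 59 - 2Q = 23 + Q → Q* = 12.0000.
Consumer price on the demand curve at Q*: 76 − 2×12.0000 = 52.0000.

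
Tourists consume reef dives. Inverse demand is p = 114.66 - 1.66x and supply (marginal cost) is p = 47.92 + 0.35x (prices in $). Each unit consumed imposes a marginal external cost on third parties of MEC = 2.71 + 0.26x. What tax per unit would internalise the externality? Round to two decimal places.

Social marginal benefit = demand − MEC = 111.95 - 1.92x.
Set SMB = MC: 111.95 - 1.92x = 47.92 + 0.35x → x* = 28.2070.
The Pigouvian tax equals MEC at x*: 2.71 + 0.26×28.2070 = 10.0438.

tax = $10.04 per unit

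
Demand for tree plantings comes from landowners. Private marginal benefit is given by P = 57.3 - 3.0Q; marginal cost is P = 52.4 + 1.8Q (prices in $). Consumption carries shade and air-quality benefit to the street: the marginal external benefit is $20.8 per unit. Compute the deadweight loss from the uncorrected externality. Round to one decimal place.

DWL = $45.1

Market equilibrium (private): 52.4 + 1.8Q = 57.3 - 3.0Q → Q_m = 1.0208.
Social marginal benefit = demand + MEB = 78.1 - 3.0Q.
Set SMB = MC: 78.1 - 3.0Q = 52.4 + 1.8Q → Q* = 5.3542.
The loss is the area between SMB and MC from Q* to Q_m; with linear curves that's a triangle of height MEB(Q_m).
DWL = ½ × 4.3334 × 20.8000 = 45.0674.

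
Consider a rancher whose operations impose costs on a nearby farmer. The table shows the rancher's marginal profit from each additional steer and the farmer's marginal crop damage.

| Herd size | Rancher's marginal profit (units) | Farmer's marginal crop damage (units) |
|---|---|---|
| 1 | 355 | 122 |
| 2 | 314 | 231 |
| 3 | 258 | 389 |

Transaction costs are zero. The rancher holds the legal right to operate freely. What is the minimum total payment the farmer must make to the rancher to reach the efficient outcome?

258

Left alone the rancher would choose level 3 (marginal profit stays positive).
Efficient level: k* = 2 (marginal profit ≥ marginal crop damage through 2).
The farmer must at least cover the rancher's forgone profit from cutting 3→2: 258 = 258.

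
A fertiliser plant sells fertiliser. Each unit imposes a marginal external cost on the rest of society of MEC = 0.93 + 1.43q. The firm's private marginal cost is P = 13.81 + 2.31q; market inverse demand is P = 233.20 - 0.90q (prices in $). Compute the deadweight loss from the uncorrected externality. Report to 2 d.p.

Market equilibrium (private): 13.81 + 2.31q = 233.20 - 0.90q → q_m = 68.3458.
Social marginal cost = private MC + MEC = 14.74 + 3.74q.
Set SMC = demand: 14.74 + 3.74q = 233.20 - 0.90q → q* = 47.0819.
The welfare-loss triangle has base |q_m − q*| and height MEC(q_m) (the vertical gap between SMC and demand is zero at q* and MEC at q_m).
DWL = ½ × 21.2639 × 98.6645 = 1048.9960.

DWL = $1049.00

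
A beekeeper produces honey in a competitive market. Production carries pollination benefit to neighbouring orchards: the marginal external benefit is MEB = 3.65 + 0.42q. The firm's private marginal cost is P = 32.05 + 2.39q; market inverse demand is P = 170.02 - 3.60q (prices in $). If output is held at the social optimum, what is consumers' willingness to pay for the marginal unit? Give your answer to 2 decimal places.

Social marginal cost = private MC − MEB = 28.40 + 1.97q.
Set SMC = demand: 28.40 + 1.97q = 170.02 - 3.60q → q* = 25.4255.
Consumer price on the demand curve at q*: 170.02 − 3.60×25.4255 = 78.4882.

P = $78.49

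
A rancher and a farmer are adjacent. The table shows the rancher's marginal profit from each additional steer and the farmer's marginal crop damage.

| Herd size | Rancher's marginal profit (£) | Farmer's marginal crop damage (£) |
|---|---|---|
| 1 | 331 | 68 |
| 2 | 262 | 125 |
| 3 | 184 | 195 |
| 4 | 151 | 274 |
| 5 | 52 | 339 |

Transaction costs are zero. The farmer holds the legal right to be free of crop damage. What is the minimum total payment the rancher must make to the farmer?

£193

Efficient level: marginal profit ≥ marginal crop damage through level 2, so k* = 2.
With the farmer holding the right, the rancher must at least compensate total damage at k*: 68 + 125 = 193.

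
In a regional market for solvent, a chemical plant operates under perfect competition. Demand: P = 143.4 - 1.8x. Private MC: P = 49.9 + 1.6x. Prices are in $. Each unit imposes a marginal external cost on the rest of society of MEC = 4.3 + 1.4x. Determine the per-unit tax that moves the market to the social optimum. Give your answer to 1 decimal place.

tax = $30.3 per unit

Social marginal cost = private MC + MEC = 54.2 + 3.0x.
Set SMC = demand: 54.2 + 3.0x = 143.4 - 1.8x → x* = 18.5833.
The Pigouvian tax equals MEC at x*: 4.3 + 1.4×18.5833 = 30.3166.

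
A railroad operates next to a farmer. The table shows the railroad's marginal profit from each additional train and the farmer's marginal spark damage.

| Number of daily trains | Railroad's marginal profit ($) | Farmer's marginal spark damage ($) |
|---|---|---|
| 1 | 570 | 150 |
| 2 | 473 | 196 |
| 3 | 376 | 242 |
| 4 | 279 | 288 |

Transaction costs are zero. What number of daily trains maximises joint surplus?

Bargaining reaches the level where marginal profit last exceeds marginal spark damage.
That holds through level 3 (376 ≥ 242) but not at 4 (279 < 288).

3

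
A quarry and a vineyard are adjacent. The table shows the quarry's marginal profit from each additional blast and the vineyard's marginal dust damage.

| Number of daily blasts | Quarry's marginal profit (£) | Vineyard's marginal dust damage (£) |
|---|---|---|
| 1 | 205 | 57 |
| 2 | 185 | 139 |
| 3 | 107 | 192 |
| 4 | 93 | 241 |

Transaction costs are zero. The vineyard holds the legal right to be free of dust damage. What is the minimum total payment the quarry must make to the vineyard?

Efficient level: marginal profit ≥ marginal dust damage through level 2, so k* = 2.
With the vineyard holding the right, the quarry must at least compensate total damage at k*: 57 + 139 = 196.

£196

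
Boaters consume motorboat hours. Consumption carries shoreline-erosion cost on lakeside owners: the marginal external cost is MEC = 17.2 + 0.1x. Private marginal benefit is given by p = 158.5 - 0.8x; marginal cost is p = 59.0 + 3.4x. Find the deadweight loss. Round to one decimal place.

Market equilibrium (private): 59.0 + 3.4x = 158.5 - 0.8x → x_m = 23.6905.
Social marginal benefit = demand − MEC = 141.3 - 0.9x.
Set SMB = MC: 141.3 - 0.9x = 59.0 + 3.4x → x* = 19.1395.
Height of the DWL triangle at x_m is MC(x_m) − SMB(x_m) = MEC(x_m) = 19.5690.
DWL = ½ × 4.5510 × 19.5690 = 44.5293.

DWL = 44.5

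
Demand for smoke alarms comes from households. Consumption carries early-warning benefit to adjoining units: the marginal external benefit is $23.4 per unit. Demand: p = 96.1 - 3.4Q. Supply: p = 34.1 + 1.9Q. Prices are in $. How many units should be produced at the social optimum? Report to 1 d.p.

Social marginal benefit = demand + MEB = 119.5 - 3.4Q.
Set SMB = MC: 119.5 - 3.4Q = 34.1 + 1.9Q → Q* = 16.1132.

Q* = 16.1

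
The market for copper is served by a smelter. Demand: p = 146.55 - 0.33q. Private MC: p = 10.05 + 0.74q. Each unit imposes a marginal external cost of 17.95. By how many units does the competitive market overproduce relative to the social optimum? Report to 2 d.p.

16.78 units

Market equilibrium (private): 10.05 + 0.74q = 146.55 - 0.33q → q_m = 127.5701.
Social marginal cost = private MC + MEC = 28.00 + 0.74q.
Set SMC = demand: 28.00 + 0.74q = 146.55 - 0.33q → q* = 110.7944.
Gap = |127.5701 − 110.7944| = 16.7757.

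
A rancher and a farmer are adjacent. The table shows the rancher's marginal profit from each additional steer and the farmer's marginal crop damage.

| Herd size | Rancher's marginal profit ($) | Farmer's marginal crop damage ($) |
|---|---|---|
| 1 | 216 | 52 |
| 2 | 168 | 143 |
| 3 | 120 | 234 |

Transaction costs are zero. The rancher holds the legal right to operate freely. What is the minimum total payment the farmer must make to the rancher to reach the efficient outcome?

Left alone the rancher would choose level 3 (marginal profit stays positive).
Efficient level: k* = 2 (marginal profit ≥ marginal crop damage through 2).
The farmer must at least cover the rancher's forgone profit from cutting 3→2: 120 = 120.

$120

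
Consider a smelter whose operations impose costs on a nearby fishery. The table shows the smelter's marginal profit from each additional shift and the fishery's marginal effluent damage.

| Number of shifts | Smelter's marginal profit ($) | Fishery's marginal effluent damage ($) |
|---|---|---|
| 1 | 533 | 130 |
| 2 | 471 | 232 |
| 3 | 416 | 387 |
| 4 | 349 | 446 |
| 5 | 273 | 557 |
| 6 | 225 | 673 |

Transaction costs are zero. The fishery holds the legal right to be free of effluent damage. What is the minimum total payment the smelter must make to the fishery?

Efficient level: marginal profit ≥ marginal effluent damage through level 3, so k* = 3.
With the fishery holding the right, the smelter must at least compensate total damage at k*: 130 + 232 + 387 = 749.

$749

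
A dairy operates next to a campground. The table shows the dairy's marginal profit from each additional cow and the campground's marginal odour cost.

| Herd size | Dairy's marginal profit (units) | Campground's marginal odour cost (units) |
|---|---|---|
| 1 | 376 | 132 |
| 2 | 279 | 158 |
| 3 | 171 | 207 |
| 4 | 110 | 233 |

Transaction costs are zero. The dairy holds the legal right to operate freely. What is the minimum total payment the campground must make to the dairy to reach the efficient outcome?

281

Left alone the dairy would choose level 4 (marginal profit stays positive).
Efficient level: k* = 2 (marginal profit ≥ marginal odour cost through 2).
The campground must at least cover the dairy's forgone profit from cutting 4→2: 171 + 110 = 281.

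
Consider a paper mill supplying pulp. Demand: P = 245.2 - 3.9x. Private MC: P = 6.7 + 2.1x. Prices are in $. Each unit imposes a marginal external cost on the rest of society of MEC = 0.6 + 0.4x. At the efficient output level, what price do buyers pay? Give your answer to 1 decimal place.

Social marginal cost = private MC + MEC = 7.3 + 2.5x.
Set SMC = demand: 7.3 + 2.5x = 245.2 - 3.9x → x* = 37.1719.
Consumer price on the demand curve at x*: 245.2 − 3.9×37.1719 = 100.2296.

P = $100.2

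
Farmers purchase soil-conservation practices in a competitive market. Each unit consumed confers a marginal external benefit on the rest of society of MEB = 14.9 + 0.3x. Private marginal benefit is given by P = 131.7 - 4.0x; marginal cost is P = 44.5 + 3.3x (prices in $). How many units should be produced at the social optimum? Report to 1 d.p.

Social marginal benefit = demand + MEB = 146.6 - 3.7x.
Set SMB = MC: 146.6 - 3.7x = 44.5 + 3.3x → x* = 14.5857.

x* = 14.6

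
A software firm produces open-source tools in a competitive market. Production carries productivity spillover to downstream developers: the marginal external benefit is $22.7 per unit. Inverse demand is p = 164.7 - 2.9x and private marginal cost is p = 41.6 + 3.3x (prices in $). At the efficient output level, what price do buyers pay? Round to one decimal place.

P = $96.5

Social marginal cost = private MC − MEB = 18.9 + 3.3x.
Set SMC = demand: 18.9 + 3.3x = 164.7 - 2.9x → x* = 23.5161.
Consumer price on the demand curve at x*: 164.7 − 2.9×23.5161 = 96.5033.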